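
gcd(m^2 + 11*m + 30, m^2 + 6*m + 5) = m + 5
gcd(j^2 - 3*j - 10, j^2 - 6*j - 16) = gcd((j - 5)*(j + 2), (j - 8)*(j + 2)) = j + 2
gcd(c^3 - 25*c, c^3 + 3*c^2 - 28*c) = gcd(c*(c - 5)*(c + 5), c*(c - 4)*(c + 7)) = c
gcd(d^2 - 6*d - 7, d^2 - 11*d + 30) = 1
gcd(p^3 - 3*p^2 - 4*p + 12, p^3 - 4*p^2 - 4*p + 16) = p^2 - 4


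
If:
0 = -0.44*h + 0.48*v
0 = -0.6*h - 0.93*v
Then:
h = 0.00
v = 0.00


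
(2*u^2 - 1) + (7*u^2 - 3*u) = 9*u^2 - 3*u - 1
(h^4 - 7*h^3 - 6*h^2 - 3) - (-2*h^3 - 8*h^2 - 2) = h^4 - 5*h^3 + 2*h^2 - 1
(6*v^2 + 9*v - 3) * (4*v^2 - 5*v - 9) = 24*v^4 + 6*v^3 - 111*v^2 - 66*v + 27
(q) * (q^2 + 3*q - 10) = q^3 + 3*q^2 - 10*q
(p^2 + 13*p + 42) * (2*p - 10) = 2*p^3 + 16*p^2 - 46*p - 420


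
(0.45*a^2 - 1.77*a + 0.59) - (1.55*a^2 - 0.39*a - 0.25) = -1.1*a^2 - 1.38*a + 0.84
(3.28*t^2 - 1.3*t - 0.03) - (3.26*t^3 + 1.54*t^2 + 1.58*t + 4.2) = -3.26*t^3 + 1.74*t^2 - 2.88*t - 4.23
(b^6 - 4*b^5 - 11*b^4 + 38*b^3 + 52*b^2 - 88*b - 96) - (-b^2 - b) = b^6 - 4*b^5 - 11*b^4 + 38*b^3 + 53*b^2 - 87*b - 96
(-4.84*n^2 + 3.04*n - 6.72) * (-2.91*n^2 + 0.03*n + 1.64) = 14.0844*n^4 - 8.9916*n^3 + 11.7088*n^2 + 4.784*n - 11.0208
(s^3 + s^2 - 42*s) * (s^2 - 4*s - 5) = s^5 - 3*s^4 - 51*s^3 + 163*s^2 + 210*s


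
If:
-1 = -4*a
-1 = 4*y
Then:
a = 1/4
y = -1/4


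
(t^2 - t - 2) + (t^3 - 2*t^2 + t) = t^3 - t^2 - 2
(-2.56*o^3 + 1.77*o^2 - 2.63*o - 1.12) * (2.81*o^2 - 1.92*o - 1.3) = -7.1936*o^5 + 9.8889*o^4 - 7.4607*o^3 - 0.3986*o^2 + 5.5694*o + 1.456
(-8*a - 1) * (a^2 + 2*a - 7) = -8*a^3 - 17*a^2 + 54*a + 7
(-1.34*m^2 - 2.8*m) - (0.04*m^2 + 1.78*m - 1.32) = -1.38*m^2 - 4.58*m + 1.32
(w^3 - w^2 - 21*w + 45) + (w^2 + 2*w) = w^3 - 19*w + 45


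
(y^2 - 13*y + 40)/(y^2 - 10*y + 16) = (y - 5)/(y - 2)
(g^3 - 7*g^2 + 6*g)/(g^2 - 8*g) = (g^2 - 7*g + 6)/(g - 8)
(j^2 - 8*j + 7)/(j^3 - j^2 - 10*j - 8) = (-j^2 + 8*j - 7)/(-j^3 + j^2 + 10*j + 8)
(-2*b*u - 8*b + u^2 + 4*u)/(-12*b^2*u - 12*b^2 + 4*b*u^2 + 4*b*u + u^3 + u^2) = (u + 4)/(6*b*u + 6*b + u^2 + u)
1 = 1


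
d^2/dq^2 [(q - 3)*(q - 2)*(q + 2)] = 6*q - 6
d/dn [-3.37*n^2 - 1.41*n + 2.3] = -6.74*n - 1.41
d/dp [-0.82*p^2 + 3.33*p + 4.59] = 3.33 - 1.64*p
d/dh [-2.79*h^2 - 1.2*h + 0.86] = -5.58*h - 1.2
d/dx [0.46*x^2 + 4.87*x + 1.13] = 0.92*x + 4.87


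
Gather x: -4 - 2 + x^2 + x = x^2 + x - 6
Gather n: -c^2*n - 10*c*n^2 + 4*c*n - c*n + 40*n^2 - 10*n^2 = n^2*(30 - 10*c) + n*(-c^2 + 3*c)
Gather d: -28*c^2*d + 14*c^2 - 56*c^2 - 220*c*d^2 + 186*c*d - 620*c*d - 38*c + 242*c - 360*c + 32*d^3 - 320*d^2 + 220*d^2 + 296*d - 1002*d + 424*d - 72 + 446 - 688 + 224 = -42*c^2 - 156*c + 32*d^3 + d^2*(-220*c - 100) + d*(-28*c^2 - 434*c - 282) - 90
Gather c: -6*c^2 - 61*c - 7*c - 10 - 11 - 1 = -6*c^2 - 68*c - 22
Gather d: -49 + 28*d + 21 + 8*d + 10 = 36*d - 18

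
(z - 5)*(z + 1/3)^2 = z^3 - 13*z^2/3 - 29*z/9 - 5/9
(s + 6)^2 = s^2 + 12*s + 36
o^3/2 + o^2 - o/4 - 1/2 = (o/2 + 1)*(o - sqrt(2)/2)*(o + sqrt(2)/2)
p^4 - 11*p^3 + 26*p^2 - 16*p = p*(p - 8)*(p - 2)*(p - 1)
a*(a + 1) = a^2 + a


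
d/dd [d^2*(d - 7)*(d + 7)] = 4*d^3 - 98*d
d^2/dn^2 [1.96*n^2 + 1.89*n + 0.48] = 3.92000000000000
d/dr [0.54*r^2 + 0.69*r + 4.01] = 1.08*r + 0.69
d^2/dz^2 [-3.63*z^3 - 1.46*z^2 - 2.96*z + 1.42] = -21.78*z - 2.92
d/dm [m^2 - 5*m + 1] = 2*m - 5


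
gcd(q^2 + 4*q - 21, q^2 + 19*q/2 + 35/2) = q + 7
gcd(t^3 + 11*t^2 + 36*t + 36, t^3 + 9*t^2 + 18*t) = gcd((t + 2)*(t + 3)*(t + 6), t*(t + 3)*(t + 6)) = t^2 + 9*t + 18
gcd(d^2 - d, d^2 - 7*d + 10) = 1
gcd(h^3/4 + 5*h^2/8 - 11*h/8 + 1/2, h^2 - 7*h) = 1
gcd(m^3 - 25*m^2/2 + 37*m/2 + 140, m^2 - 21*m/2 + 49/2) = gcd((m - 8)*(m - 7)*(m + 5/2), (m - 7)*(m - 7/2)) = m - 7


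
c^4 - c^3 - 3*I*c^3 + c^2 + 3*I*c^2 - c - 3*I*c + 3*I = (c - 1)*(c - 3*I)*(c - I)*(c + I)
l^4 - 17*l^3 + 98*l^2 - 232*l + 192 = (l - 8)*(l - 4)*(l - 3)*(l - 2)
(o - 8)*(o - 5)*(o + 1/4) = o^3 - 51*o^2/4 + 147*o/4 + 10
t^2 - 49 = (t - 7)*(t + 7)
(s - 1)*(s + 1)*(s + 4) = s^3 + 4*s^2 - s - 4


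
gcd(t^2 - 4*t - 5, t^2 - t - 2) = t + 1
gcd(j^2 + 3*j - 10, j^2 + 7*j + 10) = j + 5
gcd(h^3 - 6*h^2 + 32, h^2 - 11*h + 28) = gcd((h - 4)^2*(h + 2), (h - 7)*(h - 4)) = h - 4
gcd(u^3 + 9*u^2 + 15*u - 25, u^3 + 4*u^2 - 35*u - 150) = u^2 + 10*u + 25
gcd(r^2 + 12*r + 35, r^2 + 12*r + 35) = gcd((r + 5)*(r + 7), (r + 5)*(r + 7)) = r^2 + 12*r + 35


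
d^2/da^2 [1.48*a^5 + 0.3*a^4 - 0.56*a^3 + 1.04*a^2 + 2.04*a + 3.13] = 29.6*a^3 + 3.6*a^2 - 3.36*a + 2.08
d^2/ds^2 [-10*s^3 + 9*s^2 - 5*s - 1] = 18 - 60*s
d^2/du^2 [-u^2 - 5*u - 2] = -2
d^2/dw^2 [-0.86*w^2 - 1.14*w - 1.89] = -1.72000000000000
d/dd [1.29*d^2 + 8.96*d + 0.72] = 2.58*d + 8.96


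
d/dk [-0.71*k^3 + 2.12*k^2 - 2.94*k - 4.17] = -2.13*k^2 + 4.24*k - 2.94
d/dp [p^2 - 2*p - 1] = 2*p - 2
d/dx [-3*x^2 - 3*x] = -6*x - 3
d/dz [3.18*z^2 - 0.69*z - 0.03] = 6.36*z - 0.69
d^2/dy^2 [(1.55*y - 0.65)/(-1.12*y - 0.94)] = (4.44089209850063e-16*y + 4.8944)/(1.12*y + 0.94)^3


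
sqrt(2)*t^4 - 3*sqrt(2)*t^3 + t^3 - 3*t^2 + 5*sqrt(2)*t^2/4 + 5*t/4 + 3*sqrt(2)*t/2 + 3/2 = (t - 2)*(t - 3/2)*(t + sqrt(2)/2)*(sqrt(2)*t + sqrt(2)/2)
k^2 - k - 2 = (k - 2)*(k + 1)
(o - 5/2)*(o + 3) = o^2 + o/2 - 15/2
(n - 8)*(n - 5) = n^2 - 13*n + 40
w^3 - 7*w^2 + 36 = (w - 6)*(w - 3)*(w + 2)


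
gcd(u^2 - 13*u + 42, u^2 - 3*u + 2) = 1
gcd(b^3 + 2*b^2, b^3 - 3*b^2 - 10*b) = b^2 + 2*b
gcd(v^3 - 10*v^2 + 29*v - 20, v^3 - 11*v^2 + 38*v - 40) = v^2 - 9*v + 20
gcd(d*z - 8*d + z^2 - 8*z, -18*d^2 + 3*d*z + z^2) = 1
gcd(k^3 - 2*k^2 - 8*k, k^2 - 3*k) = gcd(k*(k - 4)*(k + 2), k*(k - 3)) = k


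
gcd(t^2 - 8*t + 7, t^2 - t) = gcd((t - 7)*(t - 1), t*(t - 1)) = t - 1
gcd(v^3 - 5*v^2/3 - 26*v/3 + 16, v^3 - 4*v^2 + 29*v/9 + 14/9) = v - 2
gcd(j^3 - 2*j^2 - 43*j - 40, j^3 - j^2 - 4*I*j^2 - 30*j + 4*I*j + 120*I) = j + 5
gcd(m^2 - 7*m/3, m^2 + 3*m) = m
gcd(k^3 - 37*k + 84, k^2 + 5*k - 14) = k + 7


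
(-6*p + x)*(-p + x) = 6*p^2 - 7*p*x + x^2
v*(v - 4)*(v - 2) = v^3 - 6*v^2 + 8*v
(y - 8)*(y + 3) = y^2 - 5*y - 24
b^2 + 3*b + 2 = (b + 1)*(b + 2)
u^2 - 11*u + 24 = (u - 8)*(u - 3)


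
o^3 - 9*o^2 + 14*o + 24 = (o - 6)*(o - 4)*(o + 1)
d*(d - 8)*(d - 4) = d^3 - 12*d^2 + 32*d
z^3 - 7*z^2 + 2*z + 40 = (z - 5)*(z - 4)*(z + 2)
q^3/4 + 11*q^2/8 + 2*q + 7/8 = (q/4 + 1/4)*(q + 1)*(q + 7/2)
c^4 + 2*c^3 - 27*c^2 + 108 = (c - 3)^2*(c + 2)*(c + 6)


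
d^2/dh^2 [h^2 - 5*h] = 2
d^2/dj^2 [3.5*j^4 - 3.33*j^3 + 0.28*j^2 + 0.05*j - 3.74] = 42.0*j^2 - 19.98*j + 0.56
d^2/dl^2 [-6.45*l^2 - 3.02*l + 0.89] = -12.9000000000000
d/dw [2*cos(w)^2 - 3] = -2*sin(2*w)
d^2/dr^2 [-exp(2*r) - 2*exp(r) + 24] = (-4*exp(r) - 2)*exp(r)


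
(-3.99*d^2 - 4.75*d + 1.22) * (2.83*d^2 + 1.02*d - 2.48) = -11.2917*d^4 - 17.5123*d^3 + 8.5028*d^2 + 13.0244*d - 3.0256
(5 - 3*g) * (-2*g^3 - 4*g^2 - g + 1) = 6*g^4 + 2*g^3 - 17*g^2 - 8*g + 5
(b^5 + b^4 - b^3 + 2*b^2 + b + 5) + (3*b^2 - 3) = b^5 + b^4 - b^3 + 5*b^2 + b + 2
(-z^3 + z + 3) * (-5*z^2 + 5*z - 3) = 5*z^5 - 5*z^4 - 2*z^3 - 10*z^2 + 12*z - 9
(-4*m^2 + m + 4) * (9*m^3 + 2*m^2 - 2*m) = -36*m^5 + m^4 + 46*m^3 + 6*m^2 - 8*m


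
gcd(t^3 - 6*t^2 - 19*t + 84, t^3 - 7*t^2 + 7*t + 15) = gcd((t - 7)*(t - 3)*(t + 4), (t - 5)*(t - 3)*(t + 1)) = t - 3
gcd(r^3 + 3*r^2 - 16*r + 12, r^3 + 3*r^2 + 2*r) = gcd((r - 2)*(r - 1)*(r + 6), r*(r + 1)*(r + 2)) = 1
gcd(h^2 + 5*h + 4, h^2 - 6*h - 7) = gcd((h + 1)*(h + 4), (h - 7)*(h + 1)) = h + 1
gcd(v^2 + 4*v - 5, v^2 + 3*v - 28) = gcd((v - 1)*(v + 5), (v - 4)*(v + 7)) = 1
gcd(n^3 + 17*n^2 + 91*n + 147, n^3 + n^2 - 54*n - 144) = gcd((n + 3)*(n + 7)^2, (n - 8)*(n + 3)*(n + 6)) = n + 3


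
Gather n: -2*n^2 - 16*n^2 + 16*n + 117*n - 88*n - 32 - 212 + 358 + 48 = -18*n^2 + 45*n + 162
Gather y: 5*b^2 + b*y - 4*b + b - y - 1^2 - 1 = 5*b^2 - 3*b + y*(b - 1) - 2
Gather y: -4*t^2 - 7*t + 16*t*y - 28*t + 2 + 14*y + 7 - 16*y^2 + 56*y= -4*t^2 - 35*t - 16*y^2 + y*(16*t + 70) + 9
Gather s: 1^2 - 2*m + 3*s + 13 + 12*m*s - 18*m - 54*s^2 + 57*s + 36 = -20*m - 54*s^2 + s*(12*m + 60) + 50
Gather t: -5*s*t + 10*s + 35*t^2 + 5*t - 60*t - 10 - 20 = 10*s + 35*t^2 + t*(-5*s - 55) - 30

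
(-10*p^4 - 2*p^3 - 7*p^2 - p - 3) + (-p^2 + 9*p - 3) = -10*p^4 - 2*p^3 - 8*p^2 + 8*p - 6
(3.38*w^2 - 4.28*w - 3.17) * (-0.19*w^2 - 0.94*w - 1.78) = -0.6422*w^4 - 2.364*w^3 - 1.3909*w^2 + 10.5982*w + 5.6426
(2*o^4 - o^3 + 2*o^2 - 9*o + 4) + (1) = 2*o^4 - o^3 + 2*o^2 - 9*o + 5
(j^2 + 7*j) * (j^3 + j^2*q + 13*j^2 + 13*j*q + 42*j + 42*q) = j^5 + j^4*q + 20*j^4 + 20*j^3*q + 133*j^3 + 133*j^2*q + 294*j^2 + 294*j*q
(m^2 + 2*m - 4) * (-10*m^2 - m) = -10*m^4 - 21*m^3 + 38*m^2 + 4*m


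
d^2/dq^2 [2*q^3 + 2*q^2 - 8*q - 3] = 12*q + 4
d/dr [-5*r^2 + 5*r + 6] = 5 - 10*r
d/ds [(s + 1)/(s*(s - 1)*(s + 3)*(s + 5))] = (-3*s^4 - 18*s^3 - 28*s^2 - 14*s + 15)/(s^2*(s^6 + 14*s^5 + 63*s^4 + 68*s^3 - 161*s^2 - 210*s + 225))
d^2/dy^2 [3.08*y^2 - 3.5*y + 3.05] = 6.16000000000000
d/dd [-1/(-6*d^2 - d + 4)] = (-12*d - 1)/(6*d^2 + d - 4)^2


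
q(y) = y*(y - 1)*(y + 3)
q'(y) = y*(y - 1) + y*(y + 3) + (y - 1)*(y + 3) = 3*y^2 + 4*y - 3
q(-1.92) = 6.05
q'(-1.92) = 0.38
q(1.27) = 1.46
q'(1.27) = 6.92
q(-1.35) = 5.23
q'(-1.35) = -2.93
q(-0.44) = 1.62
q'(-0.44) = -4.18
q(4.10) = 90.24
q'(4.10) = 63.83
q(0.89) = -0.38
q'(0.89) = 2.94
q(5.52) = 212.58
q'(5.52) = 110.49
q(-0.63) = 2.43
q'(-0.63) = -4.33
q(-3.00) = 0.00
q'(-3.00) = 12.00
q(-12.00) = -1404.00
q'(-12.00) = 381.00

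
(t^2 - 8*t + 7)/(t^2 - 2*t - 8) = (-t^2 + 8*t - 7)/(-t^2 + 2*t + 8)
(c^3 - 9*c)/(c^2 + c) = (c^2 - 9)/(c + 1)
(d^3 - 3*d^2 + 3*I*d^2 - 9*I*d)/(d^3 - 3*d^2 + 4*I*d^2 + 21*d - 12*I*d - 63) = d*(d + 3*I)/(d^2 + 4*I*d + 21)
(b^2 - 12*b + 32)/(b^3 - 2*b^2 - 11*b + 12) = (b - 8)/(b^2 + 2*b - 3)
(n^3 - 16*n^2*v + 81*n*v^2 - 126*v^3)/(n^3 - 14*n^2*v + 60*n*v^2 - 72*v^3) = (n^2 - 10*n*v + 21*v^2)/(n^2 - 8*n*v + 12*v^2)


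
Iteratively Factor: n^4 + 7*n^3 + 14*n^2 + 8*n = (n + 1)*(n^3 + 6*n^2 + 8*n) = (n + 1)*(n + 2)*(n^2 + 4*n) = (n + 1)*(n + 2)*(n + 4)*(n)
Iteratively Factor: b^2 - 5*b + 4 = (b - 1)*(b - 4)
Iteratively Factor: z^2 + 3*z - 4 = (z + 4)*(z - 1)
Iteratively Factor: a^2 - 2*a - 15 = (a - 5)*(a + 3)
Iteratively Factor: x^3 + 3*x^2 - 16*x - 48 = (x - 4)*(x^2 + 7*x + 12) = (x - 4)*(x + 3)*(x + 4)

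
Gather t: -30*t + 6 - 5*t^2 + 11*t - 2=-5*t^2 - 19*t + 4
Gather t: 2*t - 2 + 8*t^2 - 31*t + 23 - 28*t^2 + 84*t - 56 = -20*t^2 + 55*t - 35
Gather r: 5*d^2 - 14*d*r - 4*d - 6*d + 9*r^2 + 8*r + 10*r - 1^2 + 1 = 5*d^2 - 10*d + 9*r^2 + r*(18 - 14*d)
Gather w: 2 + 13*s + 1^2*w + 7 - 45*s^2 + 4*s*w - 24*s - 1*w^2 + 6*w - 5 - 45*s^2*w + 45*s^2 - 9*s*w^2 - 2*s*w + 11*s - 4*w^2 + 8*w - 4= w^2*(-9*s - 5) + w*(-45*s^2 + 2*s + 15)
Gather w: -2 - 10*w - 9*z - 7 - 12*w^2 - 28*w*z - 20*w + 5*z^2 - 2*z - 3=-12*w^2 + w*(-28*z - 30) + 5*z^2 - 11*z - 12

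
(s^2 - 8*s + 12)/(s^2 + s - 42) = (s - 2)/(s + 7)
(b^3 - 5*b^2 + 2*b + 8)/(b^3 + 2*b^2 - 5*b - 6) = (b - 4)/(b + 3)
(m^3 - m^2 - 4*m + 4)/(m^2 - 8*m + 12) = (m^2 + m - 2)/(m - 6)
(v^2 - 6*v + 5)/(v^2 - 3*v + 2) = (v - 5)/(v - 2)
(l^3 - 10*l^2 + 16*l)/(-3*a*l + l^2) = (-l^2 + 10*l - 16)/(3*a - l)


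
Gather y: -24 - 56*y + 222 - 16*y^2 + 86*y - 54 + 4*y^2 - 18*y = -12*y^2 + 12*y + 144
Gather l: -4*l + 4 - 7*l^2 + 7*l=-7*l^2 + 3*l + 4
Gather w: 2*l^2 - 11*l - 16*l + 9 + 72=2*l^2 - 27*l + 81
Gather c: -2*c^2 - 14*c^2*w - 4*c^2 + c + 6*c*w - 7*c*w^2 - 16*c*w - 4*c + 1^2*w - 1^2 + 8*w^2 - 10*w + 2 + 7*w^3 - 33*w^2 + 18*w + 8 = c^2*(-14*w - 6) + c*(-7*w^2 - 10*w - 3) + 7*w^3 - 25*w^2 + 9*w + 9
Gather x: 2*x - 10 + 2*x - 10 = 4*x - 20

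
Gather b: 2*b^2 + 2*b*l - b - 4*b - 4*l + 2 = 2*b^2 + b*(2*l - 5) - 4*l + 2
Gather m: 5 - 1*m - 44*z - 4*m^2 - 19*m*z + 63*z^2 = -4*m^2 + m*(-19*z - 1) + 63*z^2 - 44*z + 5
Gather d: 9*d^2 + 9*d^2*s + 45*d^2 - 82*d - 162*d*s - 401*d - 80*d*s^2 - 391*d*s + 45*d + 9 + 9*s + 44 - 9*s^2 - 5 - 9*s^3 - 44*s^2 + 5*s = d^2*(9*s + 54) + d*(-80*s^2 - 553*s - 438) - 9*s^3 - 53*s^2 + 14*s + 48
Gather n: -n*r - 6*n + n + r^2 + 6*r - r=n*(-r - 5) + r^2 + 5*r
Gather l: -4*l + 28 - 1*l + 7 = 35 - 5*l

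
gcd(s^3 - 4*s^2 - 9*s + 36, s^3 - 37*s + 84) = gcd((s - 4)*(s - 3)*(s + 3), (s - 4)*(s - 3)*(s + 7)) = s^2 - 7*s + 12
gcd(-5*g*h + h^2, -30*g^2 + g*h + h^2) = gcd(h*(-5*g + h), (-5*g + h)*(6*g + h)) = 5*g - h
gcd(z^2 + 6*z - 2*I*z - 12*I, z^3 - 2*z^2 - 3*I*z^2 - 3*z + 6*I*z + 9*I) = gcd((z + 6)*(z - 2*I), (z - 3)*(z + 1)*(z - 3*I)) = 1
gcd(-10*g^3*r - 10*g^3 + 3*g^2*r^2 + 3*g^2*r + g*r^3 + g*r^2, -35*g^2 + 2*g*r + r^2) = 1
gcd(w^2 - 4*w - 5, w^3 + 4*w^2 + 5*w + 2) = w + 1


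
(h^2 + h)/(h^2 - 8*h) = (h + 1)/(h - 8)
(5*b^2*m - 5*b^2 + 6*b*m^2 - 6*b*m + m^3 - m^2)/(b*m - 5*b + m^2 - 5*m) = (5*b*m - 5*b + m^2 - m)/(m - 5)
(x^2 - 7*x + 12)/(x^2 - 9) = (x - 4)/(x + 3)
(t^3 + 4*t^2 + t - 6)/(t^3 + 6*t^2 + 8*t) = (t^2 + 2*t - 3)/(t*(t + 4))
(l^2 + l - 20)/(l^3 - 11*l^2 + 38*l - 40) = (l + 5)/(l^2 - 7*l + 10)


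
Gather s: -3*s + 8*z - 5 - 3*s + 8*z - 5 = -6*s + 16*z - 10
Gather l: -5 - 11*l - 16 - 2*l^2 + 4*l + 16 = -2*l^2 - 7*l - 5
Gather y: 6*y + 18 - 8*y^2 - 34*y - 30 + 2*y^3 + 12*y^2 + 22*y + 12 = 2*y^3 + 4*y^2 - 6*y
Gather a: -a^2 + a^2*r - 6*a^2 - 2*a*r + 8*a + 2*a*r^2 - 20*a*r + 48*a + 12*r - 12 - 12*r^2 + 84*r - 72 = a^2*(r - 7) + a*(2*r^2 - 22*r + 56) - 12*r^2 + 96*r - 84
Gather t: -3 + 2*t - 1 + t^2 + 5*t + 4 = t^2 + 7*t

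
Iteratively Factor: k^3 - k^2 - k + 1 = (k + 1)*(k^2 - 2*k + 1) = (k - 1)*(k + 1)*(k - 1)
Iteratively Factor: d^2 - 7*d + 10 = (d - 5)*(d - 2)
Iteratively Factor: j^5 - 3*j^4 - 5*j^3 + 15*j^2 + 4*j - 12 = (j - 1)*(j^4 - 2*j^3 - 7*j^2 + 8*j + 12) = (j - 1)*(j + 1)*(j^3 - 3*j^2 - 4*j + 12) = (j - 2)*(j - 1)*(j + 1)*(j^2 - j - 6) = (j - 2)*(j - 1)*(j + 1)*(j + 2)*(j - 3)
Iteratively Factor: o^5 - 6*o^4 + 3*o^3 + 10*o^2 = (o)*(o^4 - 6*o^3 + 3*o^2 + 10*o) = o^2*(o^3 - 6*o^2 + 3*o + 10) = o^2*(o + 1)*(o^2 - 7*o + 10) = o^2*(o - 2)*(o + 1)*(o - 5)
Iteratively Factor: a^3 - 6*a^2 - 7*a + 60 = (a - 5)*(a^2 - a - 12) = (a - 5)*(a - 4)*(a + 3)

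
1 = 1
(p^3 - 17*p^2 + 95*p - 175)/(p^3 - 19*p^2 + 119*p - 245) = (p - 5)/(p - 7)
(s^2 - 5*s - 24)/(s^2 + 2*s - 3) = (s - 8)/(s - 1)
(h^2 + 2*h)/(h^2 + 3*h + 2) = h/(h + 1)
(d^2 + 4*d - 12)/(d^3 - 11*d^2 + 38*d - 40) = (d + 6)/(d^2 - 9*d + 20)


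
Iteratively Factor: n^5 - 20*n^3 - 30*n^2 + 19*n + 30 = (n + 3)*(n^4 - 3*n^3 - 11*n^2 + 3*n + 10) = (n + 2)*(n + 3)*(n^3 - 5*n^2 - n + 5) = (n - 1)*(n + 2)*(n + 3)*(n^2 - 4*n - 5) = (n - 5)*(n - 1)*(n + 2)*(n + 3)*(n + 1)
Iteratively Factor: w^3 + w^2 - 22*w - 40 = (w - 5)*(w^2 + 6*w + 8) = (w - 5)*(w + 4)*(w + 2)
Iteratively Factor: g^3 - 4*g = (g)*(g^2 - 4) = g*(g + 2)*(g - 2)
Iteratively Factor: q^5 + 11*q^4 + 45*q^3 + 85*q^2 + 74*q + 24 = (q + 2)*(q^4 + 9*q^3 + 27*q^2 + 31*q + 12) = (q + 2)*(q + 4)*(q^3 + 5*q^2 + 7*q + 3) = (q + 2)*(q + 3)*(q + 4)*(q^2 + 2*q + 1) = (q + 1)*(q + 2)*(q + 3)*(q + 4)*(q + 1)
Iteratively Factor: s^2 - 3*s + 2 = (s - 1)*(s - 2)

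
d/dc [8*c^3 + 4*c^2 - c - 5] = 24*c^2 + 8*c - 1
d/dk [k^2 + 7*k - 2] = 2*k + 7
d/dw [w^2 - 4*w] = 2*w - 4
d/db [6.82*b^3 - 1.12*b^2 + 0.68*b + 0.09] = 20.46*b^2 - 2.24*b + 0.68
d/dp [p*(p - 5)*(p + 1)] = 3*p^2 - 8*p - 5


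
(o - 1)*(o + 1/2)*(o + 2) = o^3 + 3*o^2/2 - 3*o/2 - 1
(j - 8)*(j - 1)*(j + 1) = j^3 - 8*j^2 - j + 8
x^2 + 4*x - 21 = (x - 3)*(x + 7)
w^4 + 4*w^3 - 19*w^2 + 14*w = w*(w - 2)*(w - 1)*(w + 7)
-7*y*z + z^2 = z*(-7*y + z)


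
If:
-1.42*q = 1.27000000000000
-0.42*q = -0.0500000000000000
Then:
No Solution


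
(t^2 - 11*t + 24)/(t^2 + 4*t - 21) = (t - 8)/(t + 7)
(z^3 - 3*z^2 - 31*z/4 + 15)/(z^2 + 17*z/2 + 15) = (z^2 - 11*z/2 + 6)/(z + 6)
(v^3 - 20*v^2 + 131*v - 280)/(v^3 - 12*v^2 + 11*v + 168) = (v - 5)/(v + 3)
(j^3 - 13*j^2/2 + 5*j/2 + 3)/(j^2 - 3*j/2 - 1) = (j^2 - 7*j + 6)/(j - 2)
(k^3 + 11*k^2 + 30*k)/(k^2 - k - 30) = k*(k + 6)/(k - 6)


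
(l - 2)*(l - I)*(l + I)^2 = l^4 - 2*l^3 + I*l^3 + l^2 - 2*I*l^2 - 2*l + I*l - 2*I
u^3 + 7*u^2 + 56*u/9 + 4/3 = (u + 1/3)*(u + 2/3)*(u + 6)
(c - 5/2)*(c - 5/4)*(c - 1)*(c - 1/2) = c^4 - 21*c^3/4 + 37*c^2/4 - 105*c/16 + 25/16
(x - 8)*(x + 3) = x^2 - 5*x - 24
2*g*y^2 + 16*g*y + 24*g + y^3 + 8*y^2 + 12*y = (2*g + y)*(y + 2)*(y + 6)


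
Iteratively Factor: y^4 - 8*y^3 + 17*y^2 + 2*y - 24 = (y + 1)*(y^3 - 9*y^2 + 26*y - 24) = (y - 4)*(y + 1)*(y^2 - 5*y + 6) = (y - 4)*(y - 2)*(y + 1)*(y - 3)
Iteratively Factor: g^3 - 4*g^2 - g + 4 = (g - 4)*(g^2 - 1) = (g - 4)*(g + 1)*(g - 1)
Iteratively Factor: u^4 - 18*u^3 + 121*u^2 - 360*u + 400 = (u - 5)*(u^3 - 13*u^2 + 56*u - 80) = (u - 5)*(u - 4)*(u^2 - 9*u + 20) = (u - 5)*(u - 4)^2*(u - 5)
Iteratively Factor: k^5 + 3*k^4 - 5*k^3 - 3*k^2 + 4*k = (k + 4)*(k^4 - k^3 - k^2 + k) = (k - 1)*(k + 4)*(k^3 - k) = k*(k - 1)*(k + 4)*(k^2 - 1) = k*(k - 1)*(k + 1)*(k + 4)*(k - 1)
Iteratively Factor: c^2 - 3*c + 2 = (c - 2)*(c - 1)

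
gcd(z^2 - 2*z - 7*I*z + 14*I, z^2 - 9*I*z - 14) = z - 7*I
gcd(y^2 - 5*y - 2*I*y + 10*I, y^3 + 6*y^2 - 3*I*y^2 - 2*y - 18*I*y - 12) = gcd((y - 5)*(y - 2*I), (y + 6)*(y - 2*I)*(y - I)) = y - 2*I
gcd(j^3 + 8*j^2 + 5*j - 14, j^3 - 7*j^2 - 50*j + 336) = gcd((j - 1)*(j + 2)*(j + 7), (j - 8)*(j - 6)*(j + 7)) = j + 7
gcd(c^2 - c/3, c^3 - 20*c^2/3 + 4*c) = c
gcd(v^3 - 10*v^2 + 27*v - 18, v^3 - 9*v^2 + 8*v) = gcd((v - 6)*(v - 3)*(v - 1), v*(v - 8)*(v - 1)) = v - 1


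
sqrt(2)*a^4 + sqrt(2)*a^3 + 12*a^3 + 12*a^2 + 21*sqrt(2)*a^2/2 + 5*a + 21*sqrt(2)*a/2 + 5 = (a + sqrt(2)/2)^2*(a + 5*sqrt(2))*(sqrt(2)*a + sqrt(2))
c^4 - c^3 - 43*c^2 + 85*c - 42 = (c - 6)*(c - 1)^2*(c + 7)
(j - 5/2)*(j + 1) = j^2 - 3*j/2 - 5/2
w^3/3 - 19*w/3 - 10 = (w/3 + 1)*(w - 5)*(w + 2)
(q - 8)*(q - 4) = q^2 - 12*q + 32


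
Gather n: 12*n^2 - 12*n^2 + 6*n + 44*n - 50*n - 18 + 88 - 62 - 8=0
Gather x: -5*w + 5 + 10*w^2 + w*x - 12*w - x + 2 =10*w^2 - 17*w + x*(w - 1) + 7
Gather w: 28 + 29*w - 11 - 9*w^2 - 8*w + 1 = -9*w^2 + 21*w + 18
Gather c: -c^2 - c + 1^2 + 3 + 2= -c^2 - c + 6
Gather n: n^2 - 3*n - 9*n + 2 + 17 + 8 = n^2 - 12*n + 27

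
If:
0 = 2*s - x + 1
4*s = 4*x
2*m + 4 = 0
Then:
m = -2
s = -1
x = -1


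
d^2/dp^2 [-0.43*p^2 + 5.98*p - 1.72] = -0.860000000000000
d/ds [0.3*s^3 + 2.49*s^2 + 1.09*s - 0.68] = 0.9*s^2 + 4.98*s + 1.09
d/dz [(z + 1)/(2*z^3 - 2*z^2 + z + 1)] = 4*z*(-z^2 - z + 1)/(4*z^6 - 8*z^5 + 8*z^4 - 3*z^2 + 2*z + 1)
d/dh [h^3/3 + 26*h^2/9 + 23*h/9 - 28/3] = h^2 + 52*h/9 + 23/9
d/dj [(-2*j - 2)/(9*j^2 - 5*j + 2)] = 2*(9*j^2 + 18*j - 7)/(81*j^4 - 90*j^3 + 61*j^2 - 20*j + 4)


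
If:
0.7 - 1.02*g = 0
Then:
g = 0.69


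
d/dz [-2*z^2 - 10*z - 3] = -4*z - 10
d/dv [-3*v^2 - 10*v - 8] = -6*v - 10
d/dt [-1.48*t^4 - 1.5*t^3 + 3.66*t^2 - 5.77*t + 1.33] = -5.92*t^3 - 4.5*t^2 + 7.32*t - 5.77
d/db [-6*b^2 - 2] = -12*b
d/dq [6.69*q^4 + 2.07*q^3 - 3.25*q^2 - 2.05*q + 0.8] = 26.76*q^3 + 6.21*q^2 - 6.5*q - 2.05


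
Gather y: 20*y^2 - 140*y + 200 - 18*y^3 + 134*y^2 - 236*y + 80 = -18*y^3 + 154*y^2 - 376*y + 280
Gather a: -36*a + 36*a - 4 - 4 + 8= 0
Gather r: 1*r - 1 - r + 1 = 0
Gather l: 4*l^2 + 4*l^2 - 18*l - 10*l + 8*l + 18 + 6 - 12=8*l^2 - 20*l + 12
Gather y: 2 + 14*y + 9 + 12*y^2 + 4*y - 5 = 12*y^2 + 18*y + 6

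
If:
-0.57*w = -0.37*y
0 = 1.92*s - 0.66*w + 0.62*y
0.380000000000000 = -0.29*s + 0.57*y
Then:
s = -0.06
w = 0.41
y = 0.63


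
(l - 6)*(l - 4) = l^2 - 10*l + 24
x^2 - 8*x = x*(x - 8)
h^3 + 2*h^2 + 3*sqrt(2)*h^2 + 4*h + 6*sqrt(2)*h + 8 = (h + 2)*(h + sqrt(2))*(h + 2*sqrt(2))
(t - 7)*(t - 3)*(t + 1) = t^3 - 9*t^2 + 11*t + 21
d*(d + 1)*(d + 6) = d^3 + 7*d^2 + 6*d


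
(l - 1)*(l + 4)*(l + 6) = l^3 + 9*l^2 + 14*l - 24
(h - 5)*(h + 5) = h^2 - 25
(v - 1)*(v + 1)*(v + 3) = v^3 + 3*v^2 - v - 3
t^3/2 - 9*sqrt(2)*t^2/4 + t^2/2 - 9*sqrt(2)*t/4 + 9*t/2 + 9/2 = (t/2 + 1/2)*(t - 3*sqrt(2))*(t - 3*sqrt(2)/2)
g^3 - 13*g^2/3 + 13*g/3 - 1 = (g - 3)*(g - 1)*(g - 1/3)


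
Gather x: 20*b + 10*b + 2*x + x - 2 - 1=30*b + 3*x - 3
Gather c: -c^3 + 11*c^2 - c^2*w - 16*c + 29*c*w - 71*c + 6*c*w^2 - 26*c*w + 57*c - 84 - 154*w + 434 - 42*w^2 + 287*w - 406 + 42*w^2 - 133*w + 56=-c^3 + c^2*(11 - w) + c*(6*w^2 + 3*w - 30)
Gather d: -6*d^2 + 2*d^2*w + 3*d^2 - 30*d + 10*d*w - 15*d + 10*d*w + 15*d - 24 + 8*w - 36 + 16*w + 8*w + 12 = d^2*(2*w - 3) + d*(20*w - 30) + 32*w - 48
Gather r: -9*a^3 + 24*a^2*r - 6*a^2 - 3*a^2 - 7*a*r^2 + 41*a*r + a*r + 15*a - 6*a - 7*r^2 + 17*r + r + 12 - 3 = -9*a^3 - 9*a^2 + 9*a + r^2*(-7*a - 7) + r*(24*a^2 + 42*a + 18) + 9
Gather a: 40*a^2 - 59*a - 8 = 40*a^2 - 59*a - 8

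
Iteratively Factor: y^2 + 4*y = (y)*(y + 4)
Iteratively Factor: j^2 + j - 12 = (j - 3)*(j + 4)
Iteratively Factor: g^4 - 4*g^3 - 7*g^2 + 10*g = (g + 2)*(g^3 - 6*g^2 + 5*g) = (g - 1)*(g + 2)*(g^2 - 5*g) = (g - 5)*(g - 1)*(g + 2)*(g)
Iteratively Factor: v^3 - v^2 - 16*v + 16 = (v - 4)*(v^2 + 3*v - 4) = (v - 4)*(v + 4)*(v - 1)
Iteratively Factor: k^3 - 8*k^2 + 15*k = (k)*(k^2 - 8*k + 15) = k*(k - 5)*(k - 3)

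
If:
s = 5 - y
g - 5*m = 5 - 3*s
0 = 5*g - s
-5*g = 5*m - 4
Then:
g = 3/7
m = 13/35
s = 15/7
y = 20/7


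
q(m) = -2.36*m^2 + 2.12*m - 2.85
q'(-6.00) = 30.44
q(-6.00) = -100.53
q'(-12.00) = 58.76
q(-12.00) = -368.13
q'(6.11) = -26.72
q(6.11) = -78.00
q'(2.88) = -11.47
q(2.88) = -16.32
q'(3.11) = -12.56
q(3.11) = -19.08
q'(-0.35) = 3.77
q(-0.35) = -3.88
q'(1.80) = -6.38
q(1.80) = -6.68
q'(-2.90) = 15.81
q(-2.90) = -28.85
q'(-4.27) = 22.27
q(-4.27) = -54.93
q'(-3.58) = 19.02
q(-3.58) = -40.69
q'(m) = 2.12 - 4.72*m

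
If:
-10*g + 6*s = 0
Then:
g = 3*s/5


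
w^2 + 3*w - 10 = (w - 2)*(w + 5)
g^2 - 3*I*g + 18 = (g - 6*I)*(g + 3*I)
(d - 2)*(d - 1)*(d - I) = d^3 - 3*d^2 - I*d^2 + 2*d + 3*I*d - 2*I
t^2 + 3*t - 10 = (t - 2)*(t + 5)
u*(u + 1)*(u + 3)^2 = u^4 + 7*u^3 + 15*u^2 + 9*u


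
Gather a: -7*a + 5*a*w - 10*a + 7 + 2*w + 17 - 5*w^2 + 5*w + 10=a*(5*w - 17) - 5*w^2 + 7*w + 34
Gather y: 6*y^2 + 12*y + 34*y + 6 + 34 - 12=6*y^2 + 46*y + 28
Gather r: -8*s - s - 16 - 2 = -9*s - 18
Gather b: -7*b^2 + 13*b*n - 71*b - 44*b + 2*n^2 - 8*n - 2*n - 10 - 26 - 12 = -7*b^2 + b*(13*n - 115) + 2*n^2 - 10*n - 48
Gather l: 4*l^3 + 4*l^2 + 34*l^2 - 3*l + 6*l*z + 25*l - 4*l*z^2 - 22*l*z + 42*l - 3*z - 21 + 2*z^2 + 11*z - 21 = 4*l^3 + 38*l^2 + l*(-4*z^2 - 16*z + 64) + 2*z^2 + 8*z - 42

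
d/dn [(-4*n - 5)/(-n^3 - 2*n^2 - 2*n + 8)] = (4*n^3 + 8*n^2 + 8*n - (4*n + 5)*(3*n^2 + 4*n + 2) - 32)/(n^3 + 2*n^2 + 2*n - 8)^2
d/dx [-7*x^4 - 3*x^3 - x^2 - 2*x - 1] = -28*x^3 - 9*x^2 - 2*x - 2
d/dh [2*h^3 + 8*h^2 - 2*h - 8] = 6*h^2 + 16*h - 2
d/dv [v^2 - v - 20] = 2*v - 1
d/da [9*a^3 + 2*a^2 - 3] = a*(27*a + 4)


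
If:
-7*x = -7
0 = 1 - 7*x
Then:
No Solution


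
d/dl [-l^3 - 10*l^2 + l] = -3*l^2 - 20*l + 1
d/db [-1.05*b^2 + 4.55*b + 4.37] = 4.55 - 2.1*b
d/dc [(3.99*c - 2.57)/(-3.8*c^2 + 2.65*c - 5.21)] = (15.162*c^2 - 19.532*c - 13.9774)/(14.44*c^4 - 20.14*c^3 + 46.6185*c^2 - 27.613*c + 27.1441)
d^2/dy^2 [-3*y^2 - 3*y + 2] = -6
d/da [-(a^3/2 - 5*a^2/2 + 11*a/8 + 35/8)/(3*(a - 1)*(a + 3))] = (-4*a^4 - 16*a^3 + 87*a^2 - 50*a + 103)/(24*(a^4 + 4*a^3 - 2*a^2 - 12*a + 9))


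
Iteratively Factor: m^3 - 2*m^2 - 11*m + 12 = (m - 1)*(m^2 - m - 12) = (m - 1)*(m + 3)*(m - 4)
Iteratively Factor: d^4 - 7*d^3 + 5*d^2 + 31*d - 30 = (d - 1)*(d^3 - 6*d^2 - d + 30) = (d - 1)*(d + 2)*(d^2 - 8*d + 15) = (d - 5)*(d - 1)*(d + 2)*(d - 3)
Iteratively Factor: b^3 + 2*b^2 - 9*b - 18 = (b + 2)*(b^2 - 9) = (b + 2)*(b + 3)*(b - 3)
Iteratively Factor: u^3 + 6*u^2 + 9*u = (u + 3)*(u^2 + 3*u) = (u + 3)^2*(u)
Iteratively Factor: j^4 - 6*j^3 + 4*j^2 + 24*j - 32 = (j - 2)*(j^3 - 4*j^2 - 4*j + 16) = (j - 2)^2*(j^2 - 2*j - 8) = (j - 2)^2*(j + 2)*(j - 4)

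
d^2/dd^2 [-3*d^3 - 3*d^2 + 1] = -18*d - 6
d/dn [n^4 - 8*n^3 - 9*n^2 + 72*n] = 4*n^3 - 24*n^2 - 18*n + 72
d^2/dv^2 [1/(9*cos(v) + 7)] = 9*(9*sin(v)^2 + 7*cos(v) + 9)/(9*cos(v) + 7)^3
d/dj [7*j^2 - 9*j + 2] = 14*j - 9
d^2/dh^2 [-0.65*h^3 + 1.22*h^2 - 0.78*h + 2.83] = 2.44 - 3.9*h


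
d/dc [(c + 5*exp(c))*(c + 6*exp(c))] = 11*c*exp(c) + 2*c + 60*exp(2*c) + 11*exp(c)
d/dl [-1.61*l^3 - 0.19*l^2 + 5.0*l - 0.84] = -4.83*l^2 - 0.38*l + 5.0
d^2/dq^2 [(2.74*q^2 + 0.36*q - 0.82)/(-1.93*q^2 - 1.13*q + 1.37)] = (9.26940399999999*q^3 - 25.142496*q^2 + 5.018772*q - 4.969604)/(7.189057*q^6 + 12.627411*q^5 - 7.916088*q^4 - 16.484101*q^3 + 5.619192*q^2 + 6.362691*q - 2.571353)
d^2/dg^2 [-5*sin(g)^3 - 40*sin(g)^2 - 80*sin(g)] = 45*sin(g)^3 + 160*sin(g)^2 + 50*sin(g) - 80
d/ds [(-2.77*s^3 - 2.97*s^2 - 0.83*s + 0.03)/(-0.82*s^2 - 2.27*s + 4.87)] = (2.2714*s^4 + 12.5758*s^3 - 34.4084*s^2 - 28.8786*s - 3.974)/(0.6724*s^4 + 3.7228*s^3 - 2.8339*s^2 - 22.1098*s + 23.7169)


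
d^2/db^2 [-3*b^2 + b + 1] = -6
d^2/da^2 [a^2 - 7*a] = 2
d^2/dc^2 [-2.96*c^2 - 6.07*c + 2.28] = -5.92000000000000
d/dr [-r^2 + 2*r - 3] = 2 - 2*r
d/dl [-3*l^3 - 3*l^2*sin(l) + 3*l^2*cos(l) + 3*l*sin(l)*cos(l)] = -3*sqrt(2)*l^2*sin(l + pi/4) - 9*l^2 + 3*l*cos(2*l) + 6*sqrt(2)*l*cos(l + pi/4) + 3*sin(2*l)/2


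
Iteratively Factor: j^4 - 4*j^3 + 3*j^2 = (j)*(j^3 - 4*j^2 + 3*j) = j^2*(j^2 - 4*j + 3) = j^2*(j - 1)*(j - 3)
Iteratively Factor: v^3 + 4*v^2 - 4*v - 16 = (v + 2)*(v^2 + 2*v - 8) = (v + 2)*(v + 4)*(v - 2)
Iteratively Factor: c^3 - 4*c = (c)*(c^2 - 4) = c*(c + 2)*(c - 2)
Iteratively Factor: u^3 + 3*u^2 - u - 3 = (u - 1)*(u^2 + 4*u + 3) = (u - 1)*(u + 1)*(u + 3)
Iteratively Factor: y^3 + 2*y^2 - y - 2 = (y - 1)*(y^2 + 3*y + 2) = (y - 1)*(y + 2)*(y + 1)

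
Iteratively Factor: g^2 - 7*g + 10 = (g - 5)*(g - 2)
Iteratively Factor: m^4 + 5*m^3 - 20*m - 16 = (m + 1)*(m^3 + 4*m^2 - 4*m - 16) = (m - 2)*(m + 1)*(m^2 + 6*m + 8) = (m - 2)*(m + 1)*(m + 4)*(m + 2)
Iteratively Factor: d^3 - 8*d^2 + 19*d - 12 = (d - 3)*(d^2 - 5*d + 4) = (d - 3)*(d - 1)*(d - 4)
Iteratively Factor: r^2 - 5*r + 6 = (r - 2)*(r - 3)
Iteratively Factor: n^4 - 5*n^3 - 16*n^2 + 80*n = (n + 4)*(n^3 - 9*n^2 + 20*n) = (n - 4)*(n + 4)*(n^2 - 5*n) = n*(n - 4)*(n + 4)*(n - 5)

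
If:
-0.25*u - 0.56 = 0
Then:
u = -2.24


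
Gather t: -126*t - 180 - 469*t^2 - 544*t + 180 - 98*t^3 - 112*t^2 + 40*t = -98*t^3 - 581*t^2 - 630*t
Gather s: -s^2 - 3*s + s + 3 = -s^2 - 2*s + 3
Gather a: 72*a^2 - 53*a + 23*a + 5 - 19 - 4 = 72*a^2 - 30*a - 18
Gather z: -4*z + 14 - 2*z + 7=21 - 6*z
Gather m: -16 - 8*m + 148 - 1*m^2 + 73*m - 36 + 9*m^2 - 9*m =8*m^2 + 56*m + 96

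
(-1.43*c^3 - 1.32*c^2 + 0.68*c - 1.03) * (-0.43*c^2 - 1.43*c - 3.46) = 0.6149*c^5 + 2.6125*c^4 + 6.543*c^3 + 4.0377*c^2 - 0.8799*c + 3.5638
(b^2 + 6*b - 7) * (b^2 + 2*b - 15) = b^4 + 8*b^3 - 10*b^2 - 104*b + 105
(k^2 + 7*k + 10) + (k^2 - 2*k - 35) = 2*k^2 + 5*k - 25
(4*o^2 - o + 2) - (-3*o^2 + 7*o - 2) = 7*o^2 - 8*o + 4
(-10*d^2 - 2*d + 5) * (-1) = 10*d^2 + 2*d - 5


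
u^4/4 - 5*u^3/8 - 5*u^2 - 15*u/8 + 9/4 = (u/4 + 1/4)*(u - 6)*(u - 1/2)*(u + 3)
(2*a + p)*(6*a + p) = 12*a^2 + 8*a*p + p^2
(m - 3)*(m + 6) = m^2 + 3*m - 18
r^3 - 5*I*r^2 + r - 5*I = (r - 5*I)*(r - I)*(r + I)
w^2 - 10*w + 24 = (w - 6)*(w - 4)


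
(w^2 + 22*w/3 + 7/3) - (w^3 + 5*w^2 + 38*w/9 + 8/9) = -w^3 - 4*w^2 + 28*w/9 + 13/9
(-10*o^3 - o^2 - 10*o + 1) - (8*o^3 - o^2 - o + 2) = -18*o^3 - 9*o - 1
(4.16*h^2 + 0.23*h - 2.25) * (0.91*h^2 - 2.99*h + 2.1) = 3.7856*h^4 - 12.2291*h^3 + 6.0008*h^2 + 7.2105*h - 4.725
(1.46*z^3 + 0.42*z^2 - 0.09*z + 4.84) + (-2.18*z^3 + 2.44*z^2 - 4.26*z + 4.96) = -0.72*z^3 + 2.86*z^2 - 4.35*z + 9.8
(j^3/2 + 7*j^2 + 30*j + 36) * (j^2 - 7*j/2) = j^5/2 + 21*j^4/4 + 11*j^3/2 - 69*j^2 - 126*j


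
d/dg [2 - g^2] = -2*g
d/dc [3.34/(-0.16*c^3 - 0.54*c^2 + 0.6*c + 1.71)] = (1.6032*c^2 + 3.6072*c - 2.004)/(0.16*c^3 + 0.54*c^2 - 0.6*c - 1.71)^2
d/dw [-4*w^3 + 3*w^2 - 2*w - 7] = -12*w^2 + 6*w - 2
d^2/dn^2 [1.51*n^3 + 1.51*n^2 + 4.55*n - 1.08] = 9.06*n + 3.02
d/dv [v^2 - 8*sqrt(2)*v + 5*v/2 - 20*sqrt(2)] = 2*v - 8*sqrt(2) + 5/2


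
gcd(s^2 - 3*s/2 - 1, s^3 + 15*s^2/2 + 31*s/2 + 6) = s + 1/2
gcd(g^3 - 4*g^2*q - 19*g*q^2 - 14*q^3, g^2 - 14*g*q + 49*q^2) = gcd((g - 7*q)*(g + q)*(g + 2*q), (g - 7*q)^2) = -g + 7*q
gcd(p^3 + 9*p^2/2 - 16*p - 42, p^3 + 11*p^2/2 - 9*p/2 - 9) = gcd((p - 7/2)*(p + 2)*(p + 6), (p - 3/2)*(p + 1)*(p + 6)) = p + 6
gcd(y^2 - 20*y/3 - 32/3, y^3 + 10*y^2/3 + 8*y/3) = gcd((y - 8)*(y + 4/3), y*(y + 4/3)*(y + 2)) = y + 4/3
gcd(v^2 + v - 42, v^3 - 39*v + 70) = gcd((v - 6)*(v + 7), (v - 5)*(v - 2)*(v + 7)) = v + 7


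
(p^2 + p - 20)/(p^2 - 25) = (p - 4)/(p - 5)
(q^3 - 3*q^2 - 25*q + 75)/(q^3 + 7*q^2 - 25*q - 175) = (q - 3)/(q + 7)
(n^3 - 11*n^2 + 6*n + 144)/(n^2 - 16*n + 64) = (n^2 - 3*n - 18)/(n - 8)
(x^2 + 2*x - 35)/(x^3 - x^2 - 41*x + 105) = 1/(x - 3)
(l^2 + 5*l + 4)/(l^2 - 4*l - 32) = (l + 1)/(l - 8)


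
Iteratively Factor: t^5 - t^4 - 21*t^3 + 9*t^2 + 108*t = (t + 3)*(t^4 - 4*t^3 - 9*t^2 + 36*t) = t*(t + 3)*(t^3 - 4*t^2 - 9*t + 36) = t*(t - 4)*(t + 3)*(t^2 - 9) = t*(t - 4)*(t + 3)^2*(t - 3)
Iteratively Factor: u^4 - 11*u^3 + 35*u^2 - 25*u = (u)*(u^3 - 11*u^2 + 35*u - 25) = u*(u - 5)*(u^2 - 6*u + 5) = u*(u - 5)*(u - 1)*(u - 5)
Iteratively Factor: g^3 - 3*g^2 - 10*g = (g + 2)*(g^2 - 5*g) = g*(g + 2)*(g - 5)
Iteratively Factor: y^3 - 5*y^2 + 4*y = (y - 4)*(y^2 - y) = y*(y - 4)*(y - 1)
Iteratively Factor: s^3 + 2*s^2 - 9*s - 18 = (s + 2)*(s^2 - 9) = (s - 3)*(s + 2)*(s + 3)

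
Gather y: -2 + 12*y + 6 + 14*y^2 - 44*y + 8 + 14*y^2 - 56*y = 28*y^2 - 88*y + 12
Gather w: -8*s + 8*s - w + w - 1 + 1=0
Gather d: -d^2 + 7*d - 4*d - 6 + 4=-d^2 + 3*d - 2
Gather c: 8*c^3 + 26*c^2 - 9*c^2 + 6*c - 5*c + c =8*c^3 + 17*c^2 + 2*c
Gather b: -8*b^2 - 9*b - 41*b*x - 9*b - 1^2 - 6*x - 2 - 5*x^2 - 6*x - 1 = -8*b^2 + b*(-41*x - 18) - 5*x^2 - 12*x - 4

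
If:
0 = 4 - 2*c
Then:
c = 2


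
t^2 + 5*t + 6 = (t + 2)*(t + 3)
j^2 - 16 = (j - 4)*(j + 4)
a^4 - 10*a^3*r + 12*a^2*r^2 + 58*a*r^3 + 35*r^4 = (a - 7*r)*(a - 5*r)*(a + r)^2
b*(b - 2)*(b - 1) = b^3 - 3*b^2 + 2*b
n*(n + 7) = n^2 + 7*n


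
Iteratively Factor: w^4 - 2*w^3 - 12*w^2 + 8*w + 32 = (w - 4)*(w^3 + 2*w^2 - 4*w - 8) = (w - 4)*(w - 2)*(w^2 + 4*w + 4) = (w - 4)*(w - 2)*(w + 2)*(w + 2)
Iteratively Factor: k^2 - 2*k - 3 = (k - 3)*(k + 1)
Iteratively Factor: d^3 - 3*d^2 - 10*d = (d + 2)*(d^2 - 5*d) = (d - 5)*(d + 2)*(d)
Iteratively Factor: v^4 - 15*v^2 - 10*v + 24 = (v + 3)*(v^3 - 3*v^2 - 6*v + 8) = (v - 4)*(v + 3)*(v^2 + v - 2) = (v - 4)*(v - 1)*(v + 3)*(v + 2)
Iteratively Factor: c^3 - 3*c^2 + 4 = (c - 2)*(c^2 - c - 2) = (c - 2)^2*(c + 1)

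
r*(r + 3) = r^2 + 3*r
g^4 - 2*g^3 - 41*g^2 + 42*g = g*(g - 7)*(g - 1)*(g + 6)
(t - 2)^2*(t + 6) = t^3 + 2*t^2 - 20*t + 24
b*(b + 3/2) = b^2 + 3*b/2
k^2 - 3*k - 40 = (k - 8)*(k + 5)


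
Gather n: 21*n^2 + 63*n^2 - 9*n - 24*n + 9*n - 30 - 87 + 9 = 84*n^2 - 24*n - 108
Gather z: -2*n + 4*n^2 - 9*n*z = 4*n^2 - 9*n*z - 2*n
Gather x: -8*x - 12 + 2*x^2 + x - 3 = 2*x^2 - 7*x - 15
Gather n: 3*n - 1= 3*n - 1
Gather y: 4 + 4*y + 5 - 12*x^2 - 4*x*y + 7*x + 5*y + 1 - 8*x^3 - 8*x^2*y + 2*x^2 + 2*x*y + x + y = -8*x^3 - 10*x^2 + 8*x + y*(-8*x^2 - 2*x + 10) + 10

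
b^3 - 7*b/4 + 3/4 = (b - 1)*(b - 1/2)*(b + 3/2)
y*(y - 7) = y^2 - 7*y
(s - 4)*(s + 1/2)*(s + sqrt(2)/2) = s^3 - 7*s^2/2 + sqrt(2)*s^2/2 - 7*sqrt(2)*s/4 - 2*s - sqrt(2)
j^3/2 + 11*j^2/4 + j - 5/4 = (j/2 + 1/2)*(j - 1/2)*(j + 5)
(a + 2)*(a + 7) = a^2 + 9*a + 14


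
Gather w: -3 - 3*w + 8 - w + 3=8 - 4*w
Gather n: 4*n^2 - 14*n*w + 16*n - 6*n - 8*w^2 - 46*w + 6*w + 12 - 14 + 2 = 4*n^2 + n*(10 - 14*w) - 8*w^2 - 40*w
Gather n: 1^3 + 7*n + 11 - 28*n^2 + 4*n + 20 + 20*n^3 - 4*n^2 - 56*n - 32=20*n^3 - 32*n^2 - 45*n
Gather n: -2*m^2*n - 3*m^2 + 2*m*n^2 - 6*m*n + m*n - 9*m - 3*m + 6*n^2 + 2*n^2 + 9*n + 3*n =-3*m^2 - 12*m + n^2*(2*m + 8) + n*(-2*m^2 - 5*m + 12)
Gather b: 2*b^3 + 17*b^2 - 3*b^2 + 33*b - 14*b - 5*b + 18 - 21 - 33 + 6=2*b^3 + 14*b^2 + 14*b - 30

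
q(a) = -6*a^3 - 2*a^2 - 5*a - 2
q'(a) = -18*a^2 - 4*a - 5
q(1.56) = -37.45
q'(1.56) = -55.04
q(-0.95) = 6.09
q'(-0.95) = -17.44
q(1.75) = -49.03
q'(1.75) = -67.12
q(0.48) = -5.52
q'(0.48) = -11.07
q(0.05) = -2.26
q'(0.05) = -5.24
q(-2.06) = 52.26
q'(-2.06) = -73.14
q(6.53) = -1790.60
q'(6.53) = -798.66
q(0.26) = -3.54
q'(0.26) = -7.26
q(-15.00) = 19873.00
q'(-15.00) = -3995.00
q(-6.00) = 1252.00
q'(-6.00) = -629.00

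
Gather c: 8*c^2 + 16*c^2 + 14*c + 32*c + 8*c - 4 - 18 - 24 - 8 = 24*c^2 + 54*c - 54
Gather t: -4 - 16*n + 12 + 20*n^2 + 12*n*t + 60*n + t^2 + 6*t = 20*n^2 + 44*n + t^2 + t*(12*n + 6) + 8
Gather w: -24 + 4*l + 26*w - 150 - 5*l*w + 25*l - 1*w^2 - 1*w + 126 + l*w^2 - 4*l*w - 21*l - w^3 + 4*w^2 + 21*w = 8*l - w^3 + w^2*(l + 3) + w*(46 - 9*l) - 48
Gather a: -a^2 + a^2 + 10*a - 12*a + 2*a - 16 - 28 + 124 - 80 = 0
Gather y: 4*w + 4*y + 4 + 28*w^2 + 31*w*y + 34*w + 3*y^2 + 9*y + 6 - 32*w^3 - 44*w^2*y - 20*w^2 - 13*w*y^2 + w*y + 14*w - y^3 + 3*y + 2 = -32*w^3 + 8*w^2 + 52*w - y^3 + y^2*(3 - 13*w) + y*(-44*w^2 + 32*w + 16) + 12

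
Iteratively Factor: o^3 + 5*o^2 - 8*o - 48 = (o - 3)*(o^2 + 8*o + 16) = (o - 3)*(o + 4)*(o + 4)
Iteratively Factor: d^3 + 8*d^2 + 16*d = (d)*(d^2 + 8*d + 16) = d*(d + 4)*(d + 4)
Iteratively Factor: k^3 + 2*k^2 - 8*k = (k - 2)*(k^2 + 4*k) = k*(k - 2)*(k + 4)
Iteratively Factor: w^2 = (w)*(w)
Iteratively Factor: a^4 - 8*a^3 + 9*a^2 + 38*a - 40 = (a - 1)*(a^3 - 7*a^2 + 2*a + 40) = (a - 5)*(a - 1)*(a^2 - 2*a - 8) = (a - 5)*(a - 1)*(a + 2)*(a - 4)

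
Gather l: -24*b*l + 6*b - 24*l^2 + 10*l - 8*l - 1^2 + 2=6*b - 24*l^2 + l*(2 - 24*b) + 1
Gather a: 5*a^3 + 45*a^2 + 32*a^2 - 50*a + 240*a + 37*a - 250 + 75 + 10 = 5*a^3 + 77*a^2 + 227*a - 165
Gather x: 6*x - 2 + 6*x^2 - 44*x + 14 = 6*x^2 - 38*x + 12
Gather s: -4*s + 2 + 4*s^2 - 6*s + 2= 4*s^2 - 10*s + 4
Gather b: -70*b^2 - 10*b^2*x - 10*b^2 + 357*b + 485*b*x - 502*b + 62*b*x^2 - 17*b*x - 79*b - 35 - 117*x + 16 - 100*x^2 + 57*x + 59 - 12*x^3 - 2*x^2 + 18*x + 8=b^2*(-10*x - 80) + b*(62*x^2 + 468*x - 224) - 12*x^3 - 102*x^2 - 42*x + 48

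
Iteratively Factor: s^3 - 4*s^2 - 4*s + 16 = (s - 2)*(s^2 - 2*s - 8) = (s - 2)*(s + 2)*(s - 4)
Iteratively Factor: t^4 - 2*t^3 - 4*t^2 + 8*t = (t - 2)*(t^3 - 4*t) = t*(t - 2)*(t^2 - 4) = t*(t - 2)^2*(t + 2)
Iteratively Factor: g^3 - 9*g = (g + 3)*(g^2 - 3*g) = g*(g + 3)*(g - 3)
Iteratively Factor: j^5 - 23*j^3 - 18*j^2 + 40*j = (j - 5)*(j^4 + 5*j^3 + 2*j^2 - 8*j) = (j - 5)*(j + 4)*(j^3 + j^2 - 2*j) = (j - 5)*(j - 1)*(j + 4)*(j^2 + 2*j) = (j - 5)*(j - 1)*(j + 2)*(j + 4)*(j)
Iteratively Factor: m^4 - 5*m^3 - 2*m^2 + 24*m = (m - 3)*(m^3 - 2*m^2 - 8*m) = (m - 3)*(m + 2)*(m^2 - 4*m) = m*(m - 3)*(m + 2)*(m - 4)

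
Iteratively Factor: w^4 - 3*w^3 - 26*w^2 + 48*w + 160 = (w + 4)*(w^3 - 7*w^2 + 2*w + 40) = (w + 2)*(w + 4)*(w^2 - 9*w + 20) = (w - 5)*(w + 2)*(w + 4)*(w - 4)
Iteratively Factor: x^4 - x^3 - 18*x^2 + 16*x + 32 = (x + 4)*(x^3 - 5*x^2 + 2*x + 8) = (x - 2)*(x + 4)*(x^2 - 3*x - 4) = (x - 2)*(x + 1)*(x + 4)*(x - 4)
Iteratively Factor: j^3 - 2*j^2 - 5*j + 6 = (j - 1)*(j^2 - j - 6) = (j - 1)*(j + 2)*(j - 3)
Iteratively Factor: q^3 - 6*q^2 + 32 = (q + 2)*(q^2 - 8*q + 16) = (q - 4)*(q + 2)*(q - 4)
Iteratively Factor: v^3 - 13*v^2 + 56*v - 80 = (v - 4)*(v^2 - 9*v + 20) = (v - 4)^2*(v - 5)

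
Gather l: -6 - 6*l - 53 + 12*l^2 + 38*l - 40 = 12*l^2 + 32*l - 99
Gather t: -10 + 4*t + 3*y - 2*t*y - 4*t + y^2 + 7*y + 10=-2*t*y + y^2 + 10*y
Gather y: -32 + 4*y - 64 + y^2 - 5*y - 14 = y^2 - y - 110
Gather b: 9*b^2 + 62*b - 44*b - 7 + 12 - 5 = 9*b^2 + 18*b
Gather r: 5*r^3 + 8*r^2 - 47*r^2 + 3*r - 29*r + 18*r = 5*r^3 - 39*r^2 - 8*r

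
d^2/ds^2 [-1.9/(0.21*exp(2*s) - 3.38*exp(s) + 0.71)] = (-1.9*(0.42*exp(s) - 3.38)*(0.84*exp(s) - 6.76)*exp(s) + (1.596*exp(s) - 6.422)*(0.21*exp(2*s) - 3.38*exp(s) + 0.71))*exp(s)/(0.21*exp(2*s) - 3.38*exp(s) + 0.71)^3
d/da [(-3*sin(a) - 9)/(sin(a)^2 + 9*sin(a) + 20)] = 3*(sin(a)^2 + 6*sin(a) + 7)*cos(a)/(sin(a)^2 + 9*sin(a) + 20)^2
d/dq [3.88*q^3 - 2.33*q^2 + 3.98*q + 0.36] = 11.64*q^2 - 4.66*q + 3.98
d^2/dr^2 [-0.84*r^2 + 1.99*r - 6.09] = -1.68000000000000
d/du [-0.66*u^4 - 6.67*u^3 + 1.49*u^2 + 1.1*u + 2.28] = -2.64*u^3 - 20.01*u^2 + 2.98*u + 1.1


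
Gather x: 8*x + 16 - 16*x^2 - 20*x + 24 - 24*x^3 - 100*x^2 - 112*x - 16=-24*x^3 - 116*x^2 - 124*x + 24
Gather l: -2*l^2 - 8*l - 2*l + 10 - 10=-2*l^2 - 10*l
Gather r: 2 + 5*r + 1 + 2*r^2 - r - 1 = 2*r^2 + 4*r + 2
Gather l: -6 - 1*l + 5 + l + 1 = 0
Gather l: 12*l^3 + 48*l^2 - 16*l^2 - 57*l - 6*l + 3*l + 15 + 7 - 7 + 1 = 12*l^3 + 32*l^2 - 60*l + 16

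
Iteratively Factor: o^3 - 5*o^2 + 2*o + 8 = (o + 1)*(o^2 - 6*o + 8) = (o - 4)*(o + 1)*(o - 2)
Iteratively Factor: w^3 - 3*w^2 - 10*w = (w)*(w^2 - 3*w - 10) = w*(w + 2)*(w - 5)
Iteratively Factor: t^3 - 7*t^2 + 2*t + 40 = (t - 5)*(t^2 - 2*t - 8) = (t - 5)*(t - 4)*(t + 2)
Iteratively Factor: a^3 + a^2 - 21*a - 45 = (a + 3)*(a^2 - 2*a - 15) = (a + 3)^2*(a - 5)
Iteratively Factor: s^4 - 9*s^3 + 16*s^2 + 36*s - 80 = (s + 2)*(s^3 - 11*s^2 + 38*s - 40) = (s - 4)*(s + 2)*(s^2 - 7*s + 10) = (s - 5)*(s - 4)*(s + 2)*(s - 2)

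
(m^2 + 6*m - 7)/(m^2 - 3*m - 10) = (-m^2 - 6*m + 7)/(-m^2 + 3*m + 10)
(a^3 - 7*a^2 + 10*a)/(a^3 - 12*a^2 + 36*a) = (a^2 - 7*a + 10)/(a^2 - 12*a + 36)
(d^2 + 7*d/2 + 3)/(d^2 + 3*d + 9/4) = 2*(d + 2)/(2*d + 3)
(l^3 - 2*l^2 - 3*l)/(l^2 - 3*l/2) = 2*(l^2 - 2*l - 3)/(2*l - 3)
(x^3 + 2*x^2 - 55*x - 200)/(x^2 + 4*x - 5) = (x^2 - 3*x - 40)/(x - 1)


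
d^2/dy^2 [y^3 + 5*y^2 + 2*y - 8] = 6*y + 10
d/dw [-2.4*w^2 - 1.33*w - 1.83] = -4.8*w - 1.33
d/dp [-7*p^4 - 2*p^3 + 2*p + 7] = -28*p^3 - 6*p^2 + 2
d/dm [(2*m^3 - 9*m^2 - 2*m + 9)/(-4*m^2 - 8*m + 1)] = 2*(-4*m^4 - 16*m^3 + 35*m^2 + 27*m + 35)/(16*m^4 + 64*m^3 + 56*m^2 - 16*m + 1)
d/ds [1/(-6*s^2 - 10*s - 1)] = 2*(6*s + 5)/(6*s^2 + 10*s + 1)^2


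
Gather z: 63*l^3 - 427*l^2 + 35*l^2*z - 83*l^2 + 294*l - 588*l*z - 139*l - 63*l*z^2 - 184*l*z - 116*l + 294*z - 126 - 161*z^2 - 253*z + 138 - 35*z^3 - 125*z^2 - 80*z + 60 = 63*l^3 - 510*l^2 + 39*l - 35*z^3 + z^2*(-63*l - 286) + z*(35*l^2 - 772*l - 39) + 72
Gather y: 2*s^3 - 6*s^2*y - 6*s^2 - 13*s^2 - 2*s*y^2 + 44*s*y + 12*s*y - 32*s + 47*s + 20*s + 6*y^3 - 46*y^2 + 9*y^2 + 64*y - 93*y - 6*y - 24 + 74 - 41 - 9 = 2*s^3 - 19*s^2 + 35*s + 6*y^3 + y^2*(-2*s - 37) + y*(-6*s^2 + 56*s - 35)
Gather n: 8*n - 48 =8*n - 48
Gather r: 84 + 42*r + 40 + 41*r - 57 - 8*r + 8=75*r + 75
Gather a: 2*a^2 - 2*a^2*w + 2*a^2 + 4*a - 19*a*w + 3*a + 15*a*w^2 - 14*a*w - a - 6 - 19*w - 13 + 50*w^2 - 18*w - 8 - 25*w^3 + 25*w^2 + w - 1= a^2*(4 - 2*w) + a*(15*w^2 - 33*w + 6) - 25*w^3 + 75*w^2 - 36*w - 28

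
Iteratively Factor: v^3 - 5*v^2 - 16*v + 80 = (v - 5)*(v^2 - 16) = (v - 5)*(v + 4)*(v - 4)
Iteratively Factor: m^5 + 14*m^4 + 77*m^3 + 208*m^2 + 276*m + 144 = (m + 3)*(m^4 + 11*m^3 + 44*m^2 + 76*m + 48) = (m + 2)*(m + 3)*(m^3 + 9*m^2 + 26*m + 24) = (m + 2)*(m + 3)^2*(m^2 + 6*m + 8) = (m + 2)*(m + 3)^2*(m + 4)*(m + 2)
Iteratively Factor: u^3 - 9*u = (u)*(u^2 - 9) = u*(u + 3)*(u - 3)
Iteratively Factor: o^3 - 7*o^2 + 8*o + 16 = (o - 4)*(o^2 - 3*o - 4) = (o - 4)^2*(o + 1)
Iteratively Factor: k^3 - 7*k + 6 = (k - 2)*(k^2 + 2*k - 3) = (k - 2)*(k + 3)*(k - 1)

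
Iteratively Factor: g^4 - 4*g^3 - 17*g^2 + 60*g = (g - 5)*(g^3 + g^2 - 12*g) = g*(g - 5)*(g^2 + g - 12) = g*(g - 5)*(g + 4)*(g - 3)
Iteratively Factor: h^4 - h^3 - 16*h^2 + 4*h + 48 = (h - 4)*(h^3 + 3*h^2 - 4*h - 12) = (h - 4)*(h + 2)*(h^2 + h - 6) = (h - 4)*(h - 2)*(h + 2)*(h + 3)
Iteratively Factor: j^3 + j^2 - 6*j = (j - 2)*(j^2 + 3*j) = j*(j - 2)*(j + 3)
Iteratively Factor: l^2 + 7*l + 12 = (l + 4)*(l + 3)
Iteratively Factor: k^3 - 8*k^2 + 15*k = (k)*(k^2 - 8*k + 15) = k*(k - 5)*(k - 3)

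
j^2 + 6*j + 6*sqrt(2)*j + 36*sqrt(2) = (j + 6)*(j + 6*sqrt(2))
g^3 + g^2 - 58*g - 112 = (g - 8)*(g + 2)*(g + 7)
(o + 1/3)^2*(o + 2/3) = o^3 + 4*o^2/3 + 5*o/9 + 2/27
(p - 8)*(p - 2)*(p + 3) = p^3 - 7*p^2 - 14*p + 48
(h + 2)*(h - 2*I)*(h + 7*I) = h^3 + 2*h^2 + 5*I*h^2 + 14*h + 10*I*h + 28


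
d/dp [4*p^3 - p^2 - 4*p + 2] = 12*p^2 - 2*p - 4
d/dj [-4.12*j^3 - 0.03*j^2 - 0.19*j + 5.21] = -12.36*j^2 - 0.06*j - 0.19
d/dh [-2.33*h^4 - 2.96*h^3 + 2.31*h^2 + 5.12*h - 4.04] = -9.32*h^3 - 8.88*h^2 + 4.62*h + 5.12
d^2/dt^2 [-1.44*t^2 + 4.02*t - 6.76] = -2.88000000000000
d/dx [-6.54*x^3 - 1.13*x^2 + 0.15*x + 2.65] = -19.62*x^2 - 2.26*x + 0.15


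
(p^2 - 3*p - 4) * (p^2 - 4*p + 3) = p^4 - 7*p^3 + 11*p^2 + 7*p - 12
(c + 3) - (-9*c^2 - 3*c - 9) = 9*c^2 + 4*c + 12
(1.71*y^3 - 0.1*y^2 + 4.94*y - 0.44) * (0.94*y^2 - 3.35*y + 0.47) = 1.6074*y^5 - 5.8225*y^4 + 5.7823*y^3 - 17.0096*y^2 + 3.7958*y - 0.2068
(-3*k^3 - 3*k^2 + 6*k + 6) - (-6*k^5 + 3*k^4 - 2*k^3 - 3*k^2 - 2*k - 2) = 6*k^5 - 3*k^4 - k^3 + 8*k + 8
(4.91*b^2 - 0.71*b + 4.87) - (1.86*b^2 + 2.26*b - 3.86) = 3.05*b^2 - 2.97*b + 8.73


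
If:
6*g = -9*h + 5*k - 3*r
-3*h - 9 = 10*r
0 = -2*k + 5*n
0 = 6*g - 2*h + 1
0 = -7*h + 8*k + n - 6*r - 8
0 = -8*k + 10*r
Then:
No Solution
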